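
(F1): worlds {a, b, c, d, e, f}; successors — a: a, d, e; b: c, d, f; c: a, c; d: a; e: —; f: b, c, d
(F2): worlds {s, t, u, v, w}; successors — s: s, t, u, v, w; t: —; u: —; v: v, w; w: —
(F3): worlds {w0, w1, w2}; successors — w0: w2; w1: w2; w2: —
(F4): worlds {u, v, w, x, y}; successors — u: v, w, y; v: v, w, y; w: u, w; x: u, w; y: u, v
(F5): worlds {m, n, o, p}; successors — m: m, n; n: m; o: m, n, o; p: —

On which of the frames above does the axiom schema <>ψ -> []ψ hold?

The schema corresponds to partial functionality: forall x forall y forall z (Rxy & Rxz -> y = z).
(F1): fails — a sees both a and d.
(F2): fails — s sees both s and t.
(F3): holds.
(F4): fails — u sees both v and w.
(F5): fails — m sees both m and n.
Valid on: (F3).

(F3)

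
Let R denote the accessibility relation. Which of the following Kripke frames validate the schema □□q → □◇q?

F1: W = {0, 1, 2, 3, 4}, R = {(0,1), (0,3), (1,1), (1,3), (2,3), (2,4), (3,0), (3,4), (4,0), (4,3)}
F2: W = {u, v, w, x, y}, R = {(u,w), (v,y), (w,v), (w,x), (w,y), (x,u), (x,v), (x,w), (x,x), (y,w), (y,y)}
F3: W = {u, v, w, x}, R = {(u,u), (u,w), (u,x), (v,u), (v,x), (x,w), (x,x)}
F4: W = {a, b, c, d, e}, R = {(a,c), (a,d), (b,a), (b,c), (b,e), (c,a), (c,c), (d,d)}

F1, F2

The schema corresponds to a generalized confluence (Geach) condition: ∀x ∀z (xRz → ∃w (xR²w ∧ zRw)).
F1: ✓.
F2: ✓.
F3: fails — uRw but no t with uR²t and wRt.
F4: fails — bRe but no w with bR²w and eRw.
Valid on: F1, F2.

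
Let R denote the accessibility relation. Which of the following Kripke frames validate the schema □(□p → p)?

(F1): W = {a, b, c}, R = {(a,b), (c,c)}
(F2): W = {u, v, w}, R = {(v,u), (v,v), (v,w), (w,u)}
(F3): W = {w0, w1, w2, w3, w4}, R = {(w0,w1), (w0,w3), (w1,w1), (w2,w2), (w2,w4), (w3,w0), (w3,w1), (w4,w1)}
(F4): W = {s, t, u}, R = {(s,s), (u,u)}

(F4)

This is the axiom for shift-reflexivity; its first-order frame correspondent is ∀x ∀y (Rxy → Ryy).
(F1): fails — Rab but not Rbb.
(F2): fails — Rvu but not Ruu.
(F3): fails — Rw2w4 but not Rw4w4.
(F4): ✓.
Valid on: (F4).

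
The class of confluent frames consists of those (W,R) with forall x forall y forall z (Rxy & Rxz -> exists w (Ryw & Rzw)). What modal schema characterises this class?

◇□s → □◇s

The condition is convergence. The .2 schema ◇□s → □◇s defines it.
Suppose ◇□s→□◇s is valid. Take Rxy, Rxz and set V(s)={w : Ryw}. Then □s at y so ◇□s at x, so □◇s at x, so ◇s at z, giving w with Rzw and Ryw.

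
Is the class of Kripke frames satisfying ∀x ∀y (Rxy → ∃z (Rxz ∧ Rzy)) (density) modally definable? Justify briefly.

Definable; □□r → □r defines it

This is a Sahlqvist condition; the C4 axiom □□r → □r defines it.
Suppose □□r→□r is valid. Take Rxy and set V(r)={w : xR²w}. Then □□r at x, so □r at x, so r at y, i.e. ∃z(Rxz∧Rzy).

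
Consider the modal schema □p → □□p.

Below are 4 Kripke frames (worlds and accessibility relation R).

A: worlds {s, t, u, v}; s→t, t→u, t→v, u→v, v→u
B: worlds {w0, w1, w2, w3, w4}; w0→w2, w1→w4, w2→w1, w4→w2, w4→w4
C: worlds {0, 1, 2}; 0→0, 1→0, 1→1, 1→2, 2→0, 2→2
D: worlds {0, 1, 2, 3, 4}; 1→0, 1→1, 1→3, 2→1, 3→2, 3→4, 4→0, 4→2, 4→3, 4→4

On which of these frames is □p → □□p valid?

C

Frame correspondent (Sahlqvist): ∀x ∀y ∀z (Rxy ∧ Ryz → Rxz) — i.e. transitivity.
A: fails — Ruv and Rvu but not Ruu.
B: fails — Rw4w2 and Rw2w1 but not Rw4w1.
C: condition met.
D: fails — R34 and R43 but not R33.
Valid on: C.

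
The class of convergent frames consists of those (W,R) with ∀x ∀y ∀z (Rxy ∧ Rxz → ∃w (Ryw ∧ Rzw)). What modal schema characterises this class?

◇□ψ → □◇ψ

This is convergence; the standard corresponding axiom is .2: ◇□ψ → □◇ψ.
Suppose ◇□ψ→□◇ψ is valid. Take Rxy, Rxz and set V(ψ)={w : Ryw}. Then □ψ at y so ◇□ψ at x, so □◇ψ at x, so ◇ψ at z, giving w with Rzw and Ryw.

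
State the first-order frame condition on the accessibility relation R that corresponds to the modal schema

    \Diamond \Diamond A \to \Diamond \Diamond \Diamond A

This is a Sahlqvist (Geach-type) schema ◇^2□^0A → □^0◇^3A.
First-order correspondent: \forall x \forall y (x R^2 y \to \exists w (y = w \wedge x R^3 w)).

\forall x \forall y (x R^2 y \to \exists w (y = w \wedge x R^3 w))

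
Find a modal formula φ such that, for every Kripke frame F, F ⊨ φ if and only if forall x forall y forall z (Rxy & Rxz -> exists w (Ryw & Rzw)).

This is convergence; the standard corresponding axiom is .2: ◇□s → □◇s.
Suppose ◇□s→□◇s is valid. Take Rxy, Rxz and set V(s)={w : Ryw}. Then □s at y so ◇□s at x, so □◇s at x, so ◇s at z, giving w with Rzw and Ryw.

◇□s → □◇s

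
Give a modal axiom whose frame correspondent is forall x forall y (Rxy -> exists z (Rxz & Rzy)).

This is density; the standard corresponding axiom is C4: □□ψ → □ψ.
Suppose □□ψ→□ψ is valid. Take Rxy and set V(ψ)={w : xR²w}. Then □□ψ at x, so □ψ at x, so ψ at y, i.e. ∃z(Rxz∧Rzy).

□□ψ → □ψ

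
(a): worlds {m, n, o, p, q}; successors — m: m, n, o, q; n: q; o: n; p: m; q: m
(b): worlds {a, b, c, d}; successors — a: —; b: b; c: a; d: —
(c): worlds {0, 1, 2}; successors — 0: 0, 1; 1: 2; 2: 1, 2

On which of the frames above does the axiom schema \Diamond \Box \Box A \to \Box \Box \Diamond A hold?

The schema corresponds to a generalized confluence (Geach) condition: \forall x \forall y \forall z ((xRy \wedge x R^2 z) \to \exists w (y R^2 w \wedge zRw)).
(a): fails — mRn, mR²n but no w with nR²w and nRw.
(b): ✓.
(c): ✓.

(b), (c)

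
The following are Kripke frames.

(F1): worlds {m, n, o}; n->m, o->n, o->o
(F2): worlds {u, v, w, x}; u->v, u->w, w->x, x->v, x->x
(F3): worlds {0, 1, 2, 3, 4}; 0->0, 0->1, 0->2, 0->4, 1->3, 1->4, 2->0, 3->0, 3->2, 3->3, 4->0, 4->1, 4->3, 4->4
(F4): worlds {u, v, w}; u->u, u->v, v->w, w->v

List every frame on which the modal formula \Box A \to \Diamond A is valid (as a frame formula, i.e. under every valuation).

(F3), (F4)

The schema corresponds to seriality: \forall x \exists y Rxy.
(F1): fails — world m has no successor.
(F2): fails — world v has no successor.
(F3): condition met.
(F4): condition met.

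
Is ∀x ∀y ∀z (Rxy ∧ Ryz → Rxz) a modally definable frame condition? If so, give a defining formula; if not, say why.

Yes — defined by □p → □□p

The condition is transitivity. A defining modal formula is □p → □□p.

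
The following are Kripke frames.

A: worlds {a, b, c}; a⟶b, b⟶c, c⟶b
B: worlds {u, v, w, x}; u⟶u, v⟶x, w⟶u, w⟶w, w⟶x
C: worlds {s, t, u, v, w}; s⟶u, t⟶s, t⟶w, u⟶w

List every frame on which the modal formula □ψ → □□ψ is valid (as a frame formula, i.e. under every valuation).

B

The schema corresponds to transitivity: ∀x ∀y ∀z (Rxy ∧ Ryz → Rxz).
A: fails — Rab and Rbc but not Rac.
B: condition met.
C: fails — Rsu and Ruw but not Rsw.
Valid on: B.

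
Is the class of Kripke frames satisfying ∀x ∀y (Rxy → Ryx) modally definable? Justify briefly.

The condition is symmetry. A defining modal formula is p → □◇p.
Suppose p→□◇p is valid. Take Rxy and set V(p)={x}. Then p at x, so □◇p at x, so ◇p at y, so some z with Ryz has p; z=x, i.e. Ryx.

Definable; p → □◇p defines it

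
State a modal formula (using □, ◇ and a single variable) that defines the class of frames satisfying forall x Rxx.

□p → p

A defining formula is □p → p (the T axiom).
Suppose □p→p is valid. At any x set V(p)={w : Rxw}. Then □p holds at x, so p holds at x, i.e. Rxx.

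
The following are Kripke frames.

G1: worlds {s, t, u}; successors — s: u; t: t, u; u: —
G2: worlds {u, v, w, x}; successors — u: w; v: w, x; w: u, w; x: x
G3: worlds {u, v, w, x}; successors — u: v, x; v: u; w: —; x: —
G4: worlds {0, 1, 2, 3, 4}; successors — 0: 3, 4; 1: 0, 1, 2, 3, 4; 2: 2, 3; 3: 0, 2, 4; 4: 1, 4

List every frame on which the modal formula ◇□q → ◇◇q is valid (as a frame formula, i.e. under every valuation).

The schema corresponds to a generalized confluence (Geach) condition: ∀x ∀y (xRy → ∃w (yRw ∧ xR²w)).
G1: fails — sRu but no w with uRw and sR²w.
G2: holds.
G3: fails — uRx but no t with xRt and uR²t.
G4: holds.
Valid on: G2, G4.

G2, G4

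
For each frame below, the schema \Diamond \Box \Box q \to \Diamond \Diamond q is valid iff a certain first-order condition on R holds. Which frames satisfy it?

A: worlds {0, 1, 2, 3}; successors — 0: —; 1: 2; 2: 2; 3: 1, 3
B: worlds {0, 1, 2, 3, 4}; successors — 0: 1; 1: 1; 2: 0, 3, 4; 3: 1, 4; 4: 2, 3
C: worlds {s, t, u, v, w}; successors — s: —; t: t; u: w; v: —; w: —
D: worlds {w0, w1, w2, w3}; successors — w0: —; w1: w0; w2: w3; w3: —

The schema corresponds to a generalized confluence (Geach) condition: \forall x \forall y (xRy \to \exists w (y R^2 w \wedge x R^2 w)).
A: condition met.
B: condition met.
C: fails — uRw but no w* with wR²w* and uR²w*.
D: fails — w1Rw0 but no w with w0R²w and w1R²w.
Valid on: A, B.

A, B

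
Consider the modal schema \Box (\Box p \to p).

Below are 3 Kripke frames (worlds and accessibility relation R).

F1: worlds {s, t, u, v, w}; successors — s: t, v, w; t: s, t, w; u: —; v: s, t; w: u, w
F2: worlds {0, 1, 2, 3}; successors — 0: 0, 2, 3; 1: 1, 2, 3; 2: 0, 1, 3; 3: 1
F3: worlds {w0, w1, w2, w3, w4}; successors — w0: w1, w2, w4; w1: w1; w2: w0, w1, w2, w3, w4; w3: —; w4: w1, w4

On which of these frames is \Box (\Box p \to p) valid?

none

Frame correspondent (Sahlqvist): \forall x \forall y (Rxy \to Ryy) — i.e. shift-reflexivity.
F1: fails — Rwu but not Ruu.
F2: fails — R02 but not R22.
F3: fails — Rw2w0 but not Rw0w0.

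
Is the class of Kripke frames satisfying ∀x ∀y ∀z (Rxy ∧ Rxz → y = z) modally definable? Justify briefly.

Yes, by ◇p → □p

This is a Sahlqvist condition; the CD axiom ◇p → □p defines it.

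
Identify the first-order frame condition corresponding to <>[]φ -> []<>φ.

Convergence

Suppose ◇□φ→□◇φ is valid. Take Rxy, Rxz and set V(φ)={w : Ryw}. Then □φ at y so ◇□φ at x, so □◇φ at x, so ◇φ at z, giving w with Rzw and Ryw.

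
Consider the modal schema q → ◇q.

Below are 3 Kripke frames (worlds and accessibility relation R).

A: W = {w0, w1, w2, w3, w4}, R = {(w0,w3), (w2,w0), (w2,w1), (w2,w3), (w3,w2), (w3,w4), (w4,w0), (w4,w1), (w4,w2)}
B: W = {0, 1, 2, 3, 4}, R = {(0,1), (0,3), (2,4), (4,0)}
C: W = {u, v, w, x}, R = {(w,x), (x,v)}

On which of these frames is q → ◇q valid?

none

This is the axiom for reflexivity; its first-order frame correspondent is ∀x Rxx.
A: fails — world w0 does not see itself.
B: fails — world 0 does not see itself.
C: fails — world u does not see itself.
Valid on no frame.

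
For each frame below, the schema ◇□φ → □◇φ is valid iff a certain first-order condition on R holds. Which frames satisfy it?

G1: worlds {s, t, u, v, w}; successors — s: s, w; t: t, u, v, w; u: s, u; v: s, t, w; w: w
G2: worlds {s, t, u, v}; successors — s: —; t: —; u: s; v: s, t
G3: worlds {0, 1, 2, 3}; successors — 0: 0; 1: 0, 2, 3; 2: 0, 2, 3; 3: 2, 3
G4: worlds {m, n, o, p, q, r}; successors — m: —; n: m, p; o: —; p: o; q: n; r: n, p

Frame correspondent (Sahlqvist): ∀x ∀y ∀z (Rxy ∧ Rxz → ∃w (Ryw ∧ Rzw)) — i.e. convergence.
G1: fails — Rtw and Rtu but w and u have no common successor.
G2: fails — Rus and Rus but s and s have no common successor.
G3: fails — R10 and R13 but 0 and 3 have no common successor.
G4: fails — Rnm and Rnm but m and m have no common successor.

none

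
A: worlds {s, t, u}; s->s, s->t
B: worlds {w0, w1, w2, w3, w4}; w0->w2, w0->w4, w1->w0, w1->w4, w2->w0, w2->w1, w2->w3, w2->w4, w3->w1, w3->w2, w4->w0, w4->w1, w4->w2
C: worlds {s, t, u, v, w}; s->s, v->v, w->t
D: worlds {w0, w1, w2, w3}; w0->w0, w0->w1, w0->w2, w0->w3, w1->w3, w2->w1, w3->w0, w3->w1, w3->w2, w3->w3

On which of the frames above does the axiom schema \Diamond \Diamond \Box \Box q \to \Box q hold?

C

The schema corresponds to a generalized confluence (Geach) condition: \forall x \forall y \forall z ((x R^2 y \wedge xRz) \to \exists w (y R^2 w \wedge z = w)).
A: fails — sR²t, sRs but no w with tR²w and s=w.
B: fails — w0R²w3, w0Rw2 but no w with w3R²w and w2=w.
C: holds.
D: fails — w0R²w2, w0Rw0 but no w with w2R²w and w0=w.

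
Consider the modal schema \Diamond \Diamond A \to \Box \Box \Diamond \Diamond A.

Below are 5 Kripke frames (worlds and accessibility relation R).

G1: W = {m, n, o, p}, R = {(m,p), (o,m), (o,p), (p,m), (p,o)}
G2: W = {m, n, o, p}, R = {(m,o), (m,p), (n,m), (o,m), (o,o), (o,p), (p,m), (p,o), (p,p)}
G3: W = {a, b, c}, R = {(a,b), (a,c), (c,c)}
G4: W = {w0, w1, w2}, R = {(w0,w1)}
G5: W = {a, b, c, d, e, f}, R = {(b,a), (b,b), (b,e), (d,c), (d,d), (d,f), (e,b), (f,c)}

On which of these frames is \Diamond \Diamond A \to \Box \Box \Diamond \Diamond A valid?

This is the axiom for a generalized confluence (Geach) condition; its first-order frame correspondent is \forall x \forall y \forall z ((x R^2 y \wedge x R^2 z) \to \exists w (y = w \wedge z R^2 w)).
G1: fails — oR²o, oR²p but no w with o=w and pR²w.
G2: condition met.
G3: condition met.
G4: condition met.
G5: fails — bR²a, bR²a but no w with a=w and aR²w.

G2, G3, G4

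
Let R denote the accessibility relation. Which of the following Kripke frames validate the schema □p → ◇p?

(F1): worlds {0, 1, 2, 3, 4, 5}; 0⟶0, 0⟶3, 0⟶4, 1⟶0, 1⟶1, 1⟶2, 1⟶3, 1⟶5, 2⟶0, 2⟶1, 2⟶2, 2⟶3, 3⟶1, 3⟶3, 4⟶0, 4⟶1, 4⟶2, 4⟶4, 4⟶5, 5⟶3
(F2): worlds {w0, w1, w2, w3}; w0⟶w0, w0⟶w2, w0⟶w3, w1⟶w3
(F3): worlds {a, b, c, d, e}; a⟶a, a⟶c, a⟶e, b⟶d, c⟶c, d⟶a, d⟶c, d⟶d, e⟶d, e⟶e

(F1), (F3)

Frame correspondent (Sahlqvist): ∀x ∃y Rxy — i.e. seriality.
(F1): holds.
(F2): fails — world w2 has no successor.
(F3): holds.
Valid on: (F1), (F3).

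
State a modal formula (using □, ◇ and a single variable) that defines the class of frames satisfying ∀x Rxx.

A defining formula is □ψ → ψ (the T axiom).

□ψ → ψ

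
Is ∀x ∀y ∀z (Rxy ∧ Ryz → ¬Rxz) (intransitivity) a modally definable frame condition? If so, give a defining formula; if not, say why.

No — not modally definable

Any modally definable frame class is closed under surjective bounded morphisms.
The 7-cycle (worlds w0,w1,w2,w3,w4,w5,w6 with w0→w1→w2→w3→w4→w5→w6→w0) is intransitive. Mapping every world to a single reflexive point • is a surjective bounded morphism; the reflexive point is not intransitive (R••∧R•• but R••).
So no modal formula (or set of formulas) defines exactly the intransitive frames.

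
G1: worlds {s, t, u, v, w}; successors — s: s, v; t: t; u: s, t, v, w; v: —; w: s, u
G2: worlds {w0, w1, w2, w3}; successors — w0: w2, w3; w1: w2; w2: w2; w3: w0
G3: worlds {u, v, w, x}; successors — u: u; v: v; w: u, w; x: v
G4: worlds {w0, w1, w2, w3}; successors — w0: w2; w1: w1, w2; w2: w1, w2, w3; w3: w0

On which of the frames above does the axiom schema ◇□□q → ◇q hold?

G2, G3

Frame correspondent (Sahlqvist): ∀x ∀y (xRy → ∃w (yR²w ∧ xRw)) — i.e. a generalized confluence (Geach) condition.
G1: fails — sRv but no w* with vR²w* and sRw*.
G2: satisfies the condition.
G3: satisfies the condition.
G4: fails — w3Rw0 but no w with w0R²w and w3Rw.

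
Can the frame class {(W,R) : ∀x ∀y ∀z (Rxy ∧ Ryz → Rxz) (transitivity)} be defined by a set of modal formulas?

The condition is transitivity. A defining modal formula is □r → □□r.
Suppose □r→□□r is valid. Take Rxy, Ryz and set V(r)={w : Rxw}. Then □r at x, so □□r at x, so □r at y, so r at z, i.e. Rxz.

Yes, by □r → □□r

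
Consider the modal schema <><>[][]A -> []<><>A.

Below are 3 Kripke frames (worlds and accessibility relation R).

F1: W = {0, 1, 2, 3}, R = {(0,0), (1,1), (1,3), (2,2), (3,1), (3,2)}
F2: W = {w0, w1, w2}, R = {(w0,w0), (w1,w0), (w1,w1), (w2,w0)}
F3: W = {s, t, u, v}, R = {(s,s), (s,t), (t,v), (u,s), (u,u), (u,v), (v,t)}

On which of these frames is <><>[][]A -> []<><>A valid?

F1, F2

Frame correspondent (Sahlqvist): forall x forall y forall z ((x R^2 y & xRz) -> exists w (y R^2 w & z R^2 w)) — i.e. a generalized confluence (Geach) condition.
F1: ✓.
F2: ✓.
F3: fails — sR²v, sRt but no w with vR²w and tR²w.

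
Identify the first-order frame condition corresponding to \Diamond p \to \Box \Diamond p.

This is the 5 axiom.
Its frame correspondent is the Euclidean property — \forall x \forall y \forall z (Rxy \wedge Rxz \to Ryz).

The Euclidean property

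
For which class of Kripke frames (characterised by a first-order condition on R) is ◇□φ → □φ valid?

the Euclidean property

This schema is equivalent to the 5 axiom ◇φ → □◇φ.
Its frame correspondent is the Euclidean property — ∀x ∀y ∀z (Rxy ∧ Rxz → Ryz).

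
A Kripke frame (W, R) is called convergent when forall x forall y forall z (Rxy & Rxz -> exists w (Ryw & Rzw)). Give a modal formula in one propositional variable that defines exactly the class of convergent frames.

This is convergence; the standard corresponding axiom is .2: ◇□ψ → □◇ψ.

◇□ψ → □◇ψ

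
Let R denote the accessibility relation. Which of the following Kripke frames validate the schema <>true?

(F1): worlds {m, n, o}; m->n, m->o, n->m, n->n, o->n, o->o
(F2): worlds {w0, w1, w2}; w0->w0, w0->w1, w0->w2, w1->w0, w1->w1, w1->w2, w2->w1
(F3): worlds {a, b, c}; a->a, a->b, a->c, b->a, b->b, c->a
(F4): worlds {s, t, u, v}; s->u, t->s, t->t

This is the axiom for seriality; its first-order frame correspondent is forall x exists y Rxy.
(F1): ✓.
(F2): ✓.
(F3): ✓.
(F4): fails — world u has no successor.

(F1), (F2), (F3)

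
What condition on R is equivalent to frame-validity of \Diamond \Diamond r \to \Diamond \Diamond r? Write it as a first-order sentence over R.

This is a Sahlqvist (Geach-type) schema ◇^2□^0r → □^0◇^2r.
Minimal-valuation argument: fix x; take any y with xR^2y and any z with xR^0z. Set V(r) to the set of worlds R-reachable from y in exactly 0 steps. Then □^0r holds at y, so the antecedent holds at x; validity forces ◇^2r at z, giving a w with zR^2w and yR^0w.
First-order correspondent: \forall x \forall y (x R^2 y \to \exists w (y = w \wedge x R^2 w)).

\forall x \forall y (x R^2 y \to \exists w (y = w \wedge x R^2 w))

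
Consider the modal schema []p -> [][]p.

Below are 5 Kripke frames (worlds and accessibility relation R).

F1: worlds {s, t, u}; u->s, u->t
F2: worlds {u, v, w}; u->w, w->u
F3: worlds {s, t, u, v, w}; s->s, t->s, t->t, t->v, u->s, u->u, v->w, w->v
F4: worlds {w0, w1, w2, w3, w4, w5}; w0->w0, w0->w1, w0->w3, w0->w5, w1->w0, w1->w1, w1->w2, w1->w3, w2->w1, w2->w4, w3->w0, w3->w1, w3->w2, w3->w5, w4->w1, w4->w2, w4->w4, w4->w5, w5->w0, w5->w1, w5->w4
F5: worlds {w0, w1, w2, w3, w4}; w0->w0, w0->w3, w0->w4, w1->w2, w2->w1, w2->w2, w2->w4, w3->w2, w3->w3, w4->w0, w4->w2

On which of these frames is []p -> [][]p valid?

The schema corresponds to transitivity: forall x forall y forall z (Rxy & Ryz -> Rxz).
F1: condition met.
F2: fails — Rwu and Ruw but not Rww.
F3: fails — Rtv and Rvw but not Rtw.
F4: fails — Rw3w1 and Rw1w3 but not Rw3w3.
F5: fails — Rw1w2 and Rw2w4 but not Rw1w4.
Valid on: F1.

F1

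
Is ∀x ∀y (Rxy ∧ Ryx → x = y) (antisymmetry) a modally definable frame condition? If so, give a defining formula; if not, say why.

Not modally definable

Any modally definable frame class is closed under surjective bounded morphisms.
The 6-cycle (worlds a,b,c,d,e,f with a→b→c→d→e→f→a) is antisymmetric. Sending even-indexed worlds to s and odd-indexed worlds to t is a surjective bounded morphism onto the two-world frame with s↔t, which is not antisymmetric.
Hence antisymmetry is not modally definable.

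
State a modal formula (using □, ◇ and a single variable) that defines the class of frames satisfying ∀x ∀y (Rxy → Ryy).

□(□p → p)

The condition is shift-reflexivity. The T□ schema □(□p → p) defines it.
Suppose □(□p→p) is valid. Take Rxy and set V(p)={w : Ryw}. Then at y, □p holds; since □(□p→p) at x, □p→p at y, so p at y, i.e. Ryy.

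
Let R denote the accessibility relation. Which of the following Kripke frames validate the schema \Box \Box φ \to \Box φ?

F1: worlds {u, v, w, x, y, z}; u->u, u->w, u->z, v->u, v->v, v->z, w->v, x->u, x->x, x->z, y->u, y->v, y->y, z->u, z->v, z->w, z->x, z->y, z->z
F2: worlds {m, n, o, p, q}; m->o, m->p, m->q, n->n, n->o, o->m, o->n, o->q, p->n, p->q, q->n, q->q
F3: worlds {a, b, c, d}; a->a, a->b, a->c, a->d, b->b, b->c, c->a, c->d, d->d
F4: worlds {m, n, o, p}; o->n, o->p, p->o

Frame correspondent (Sahlqvist): \forall x \forall y (Rxy \to \exists z (Rxz \wedge Rzy)) — i.e. density.
F1: condition met.
F2: fails — Rom but no z with Roz and Rzm.
F3: condition met.
F4: fails — Ron but no z with Roz and Rzn.
Valid on: F1, F3.

F1, F3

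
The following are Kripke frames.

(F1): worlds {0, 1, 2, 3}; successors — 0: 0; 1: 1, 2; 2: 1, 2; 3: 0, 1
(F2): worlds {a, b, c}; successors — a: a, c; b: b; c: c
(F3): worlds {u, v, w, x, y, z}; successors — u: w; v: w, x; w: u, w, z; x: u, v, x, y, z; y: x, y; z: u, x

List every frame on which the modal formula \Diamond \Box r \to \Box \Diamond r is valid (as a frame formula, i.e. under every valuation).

(F2)

The schema corresponds to convergence: \forall x \forall y \forall z (Rxy \wedge Rxz \to \exists w (Ryw \wedge Rzw)).
(F1): fails — R31 and R30 but 1 and 0 have no common successor.
(F2): ✓.
(F3): fails — Rwu and Rwz but u and z have no common successor.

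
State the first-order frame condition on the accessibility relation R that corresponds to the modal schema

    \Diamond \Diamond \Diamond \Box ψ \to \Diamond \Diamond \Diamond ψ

This is a Sahlqvist (Geach-type) schema ◇^3□^1ψ → □^0◇^3ψ.
First-order correspondent: \forall x \forall y (x R^3 y \to \exists w (yRw \wedge x R^3 w)).

\forall x \forall y (x R^3 y \to \exists w (yRw \wedge x R^3 w))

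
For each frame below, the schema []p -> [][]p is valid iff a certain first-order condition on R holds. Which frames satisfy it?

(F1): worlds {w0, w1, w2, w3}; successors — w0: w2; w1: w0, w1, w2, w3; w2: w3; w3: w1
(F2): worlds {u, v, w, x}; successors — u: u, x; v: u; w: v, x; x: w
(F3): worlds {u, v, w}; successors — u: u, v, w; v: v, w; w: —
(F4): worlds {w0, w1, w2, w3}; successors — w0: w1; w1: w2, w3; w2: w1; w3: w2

(F3)

The schema corresponds to transitivity: forall x forall y forall z (Rxy & Ryz -> Rxz).
(F1): fails — Rw3w1 and Rw1w2 but not Rw3w2.
(F2): fails — Rxw and Rwx but not Rxx.
(F3): condition met.
(F4): fails — Rw1w2 and Rw2w1 but not Rw1w1.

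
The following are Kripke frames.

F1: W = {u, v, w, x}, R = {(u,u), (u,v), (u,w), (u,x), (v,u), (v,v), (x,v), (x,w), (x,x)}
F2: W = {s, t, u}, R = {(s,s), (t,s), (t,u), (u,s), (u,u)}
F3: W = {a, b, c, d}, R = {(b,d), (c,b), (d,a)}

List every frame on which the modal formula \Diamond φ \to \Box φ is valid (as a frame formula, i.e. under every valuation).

F3

Frame correspondent (Sahlqvist): \forall x \forall y \forall z (Rxy \wedge Rxz \to y = z) — i.e. partial functionality.
F1: fails — u sees both u and v.
F2: fails — t sees both s and u.
F3: holds.
Valid on: F3.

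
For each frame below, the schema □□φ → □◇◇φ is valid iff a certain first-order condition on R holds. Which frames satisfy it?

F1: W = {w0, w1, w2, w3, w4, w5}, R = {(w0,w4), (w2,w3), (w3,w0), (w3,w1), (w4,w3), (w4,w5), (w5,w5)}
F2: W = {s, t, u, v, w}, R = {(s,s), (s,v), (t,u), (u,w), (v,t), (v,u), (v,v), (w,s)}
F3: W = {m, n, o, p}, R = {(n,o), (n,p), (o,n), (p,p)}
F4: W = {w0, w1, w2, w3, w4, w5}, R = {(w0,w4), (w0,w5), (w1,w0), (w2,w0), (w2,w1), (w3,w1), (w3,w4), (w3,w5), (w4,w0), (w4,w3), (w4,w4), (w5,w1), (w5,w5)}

F3, F4

Frame correspondent (Sahlqvist): ∀x ∀z (xRz → ∃w (xR²w ∧ zR²w)) — i.e. a generalized confluence (Geach) condition.
F1: fails — w2Rw3 but no w with w2R²w and w3R²w.
F2: fails — tRu but no w* with tR²w* and uR²w*.
F3: ✓.
F4: ✓.
Valid on: F3, F4.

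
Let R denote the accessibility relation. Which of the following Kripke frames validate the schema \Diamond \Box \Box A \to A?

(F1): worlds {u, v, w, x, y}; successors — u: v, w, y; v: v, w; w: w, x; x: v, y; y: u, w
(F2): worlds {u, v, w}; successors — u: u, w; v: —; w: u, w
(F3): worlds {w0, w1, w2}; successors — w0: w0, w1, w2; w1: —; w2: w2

(F2)

Frame correspondent (Sahlqvist): \forall x \forall y (xRy \to \exists w (y R^2 w \wedge x = w)) — i.e. a generalized confluence (Geach) condition.
(F1): fails — uRv but no t with vR²t and u=t.
(F2): satisfies the condition.
(F3): fails — w0Rw1 but no w with w1R²w and w0=w.
Valid on: (F2).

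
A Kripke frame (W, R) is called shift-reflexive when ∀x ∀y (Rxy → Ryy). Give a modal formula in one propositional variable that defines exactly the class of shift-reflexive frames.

□(□r → r)

This is shift-reflexivity; the standard corresponding axiom is T□: □(□r → r).
Suppose □(□r→r) is valid. Take Rxy and set V(r)={w : Ryw}. Then at y, □r holds; since □(□r→r) at x, □r→r at y, so r at y, i.e. Ryy.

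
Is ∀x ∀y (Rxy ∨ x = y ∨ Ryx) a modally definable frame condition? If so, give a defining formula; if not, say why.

No

Any modally definable frame class is closed under disjoint unions.
Take 2 disjoint single-world reflexive frames: each is trivially connected, but their disjoint union has 2 worlds with no edge between distinct components, so it is not connected.
Hence connectedness of R is not modally definable.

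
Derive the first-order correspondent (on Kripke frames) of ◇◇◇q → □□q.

∀x ∀y ∀z ((xR³y ∧ xR²z) → ∃w (y = w ∧ z = w))

This is a Sahlqvist (Geach-type) schema ◇^3□^0q → □^2◇^0q.
Minimal-valuation argument: fix x; take any y with xR^3y and any z with xR^2z. Set V(q) to the set of worlds R-reachable from y in exactly 0 steps. Then □^0q holds at y, so the antecedent holds at x; validity forces ◇^0q at z, giving a w with zR^0w and yR^0w.
First-order correspondent: ∀x ∀y ∀z ((xR³y ∧ xR²z) → ∃w (y = w ∧ z = w)).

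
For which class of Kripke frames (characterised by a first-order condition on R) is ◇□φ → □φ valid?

This is frame-equivalent to ◇φ → □◇φ (substitute ¬φ for φ and contrapose).
Suppose ◇φ→□◇φ is valid. Take Rxy, Rxz and set V(φ)={y}. Then ◇φ at x, so □◇φ at x, so ◇φ at z, so some w with Rzw has φ; w=y, i.e. Rzy. By symmetry of the argument, Ryz.
The converse is a direct semantic check.
Frame condition: ∀x ∀y ∀z (Rxy ∧ Rxz → Ryz).

the Euclidean property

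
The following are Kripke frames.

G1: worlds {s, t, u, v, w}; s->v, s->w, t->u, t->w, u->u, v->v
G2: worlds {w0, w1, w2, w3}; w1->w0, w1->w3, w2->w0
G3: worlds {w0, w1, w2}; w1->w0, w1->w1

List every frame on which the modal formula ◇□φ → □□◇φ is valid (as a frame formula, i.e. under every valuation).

The schema corresponds to a generalized confluence (Geach) condition: ∀x ∀y ∀z ((xRy ∧ xR²z) → ∃w (yRw ∧ zRw)).
G1: fails — sRw, sR²v but no w* with wRw* and vRw*.
G2: holds.
G3: fails — w1Rw0, w1R²w0 but no w with w0Rw and w0Rw.
Valid on: G2.

G2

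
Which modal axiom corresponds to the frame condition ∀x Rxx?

□r → r

The condition is reflexivity. The T schema □r → r defines it.
Suppose □r→r is valid. At any x set V(r)={w : Rxw}. Then □r holds at x, so r holds at x, i.e. Rxx.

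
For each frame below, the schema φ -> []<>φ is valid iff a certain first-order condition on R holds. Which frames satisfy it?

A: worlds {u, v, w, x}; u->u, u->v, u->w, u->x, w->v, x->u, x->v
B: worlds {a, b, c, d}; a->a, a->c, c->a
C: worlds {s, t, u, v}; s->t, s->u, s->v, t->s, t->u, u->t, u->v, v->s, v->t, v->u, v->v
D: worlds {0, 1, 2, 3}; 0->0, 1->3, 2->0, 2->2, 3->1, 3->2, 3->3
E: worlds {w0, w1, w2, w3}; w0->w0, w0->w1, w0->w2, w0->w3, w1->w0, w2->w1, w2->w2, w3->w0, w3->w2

Frame correspondent (Sahlqvist): forall x forall y (Rxy -> Ryx) — i.e. symmetry.
A: fails — Ruv but not Rvu.
B: satisfies the condition.
C: fails — Rvt but not Rtv.
D: fails — R32 but not R23.
E: fails — Rw3w2 but not Rw2w3.

B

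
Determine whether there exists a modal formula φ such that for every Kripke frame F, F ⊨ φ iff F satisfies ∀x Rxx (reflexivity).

Yes — defined by □r → r

This is a Sahlqvist condition; the T axiom □r → r defines it.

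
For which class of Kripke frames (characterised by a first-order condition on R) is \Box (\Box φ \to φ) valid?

shift-reflexivity: \forall x \forall y (Rxy \to Ryy)

Suppose □(□φ→φ) is valid. Take Rxy and set V(φ)={w : Ryw}. Then at y, □φ holds; since □(□φ→φ) at x, □φ→φ at y, so φ at y, i.e. Ryy.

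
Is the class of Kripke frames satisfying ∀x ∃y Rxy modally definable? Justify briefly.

Yes: it is seriality, defined by the D schema □p → ◇p.

Yes — defined by □p → ◇p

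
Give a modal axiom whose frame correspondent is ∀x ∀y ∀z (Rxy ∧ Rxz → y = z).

The condition is partial functionality. The CD schema ◇ψ → □ψ defines it.
Suppose ◇ψ→□ψ is valid. Take Rxy, Rxz and set V(ψ)={y}. Then ◇ψ at x, so □ψ at x, so ψ at z, i.e. z=y.

◇ψ → □ψ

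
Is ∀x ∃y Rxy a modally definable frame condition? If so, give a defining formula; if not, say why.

Yes — defined by □q → ◇q

This is a Sahlqvist condition; the D axiom □q → ◇q defines it.
Suppose □q→◇q is valid. At any x set V(q)=W. Then □q at x, so ◇q at x, so x has a successor.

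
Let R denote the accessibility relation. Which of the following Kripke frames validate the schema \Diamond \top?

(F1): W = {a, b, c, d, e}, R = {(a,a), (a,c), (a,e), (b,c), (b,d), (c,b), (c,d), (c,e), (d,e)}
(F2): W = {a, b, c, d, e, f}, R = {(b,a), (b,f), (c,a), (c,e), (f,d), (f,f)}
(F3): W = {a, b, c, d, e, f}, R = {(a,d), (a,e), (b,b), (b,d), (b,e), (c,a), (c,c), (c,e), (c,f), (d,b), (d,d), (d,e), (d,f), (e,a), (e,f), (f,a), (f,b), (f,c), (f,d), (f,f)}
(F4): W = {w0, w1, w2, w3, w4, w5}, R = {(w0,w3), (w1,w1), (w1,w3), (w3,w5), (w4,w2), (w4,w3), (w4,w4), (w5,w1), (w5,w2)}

This is the axiom for seriality; its first-order frame correspondent is \forall x \exists y Rxy.
(F1): fails — world e has no successor.
(F2): fails — world a has no successor.
(F3): condition met.
(F4): fails — world w2 has no successor.

(F3)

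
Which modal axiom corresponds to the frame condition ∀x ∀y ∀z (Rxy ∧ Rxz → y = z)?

The condition is partial functionality. The CD schema ◇p → □p defines it.

◇p → □p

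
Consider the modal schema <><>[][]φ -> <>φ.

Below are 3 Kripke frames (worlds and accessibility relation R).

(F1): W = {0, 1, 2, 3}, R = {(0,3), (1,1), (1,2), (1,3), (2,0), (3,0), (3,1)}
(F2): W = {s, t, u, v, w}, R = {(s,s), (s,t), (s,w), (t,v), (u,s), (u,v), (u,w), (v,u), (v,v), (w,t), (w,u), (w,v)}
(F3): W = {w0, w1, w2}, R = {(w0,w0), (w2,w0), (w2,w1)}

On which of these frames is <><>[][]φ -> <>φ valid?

(F3)

The schema corresponds to a generalized confluence (Geach) condition: forall x forall y (x R^2 y -> exists w (y R^2 w & xRw)).
(F1): fails — 0R²0 but no w with 0R²w and 0Rw.
(F2): fails — sR²t but no w* with tR²w* and sRw*.
(F3): ✓.
Valid on: (F3).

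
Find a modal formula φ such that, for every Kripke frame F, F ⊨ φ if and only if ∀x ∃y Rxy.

A defining formula is □q → ◇q (the D axiom).

□q → ◇q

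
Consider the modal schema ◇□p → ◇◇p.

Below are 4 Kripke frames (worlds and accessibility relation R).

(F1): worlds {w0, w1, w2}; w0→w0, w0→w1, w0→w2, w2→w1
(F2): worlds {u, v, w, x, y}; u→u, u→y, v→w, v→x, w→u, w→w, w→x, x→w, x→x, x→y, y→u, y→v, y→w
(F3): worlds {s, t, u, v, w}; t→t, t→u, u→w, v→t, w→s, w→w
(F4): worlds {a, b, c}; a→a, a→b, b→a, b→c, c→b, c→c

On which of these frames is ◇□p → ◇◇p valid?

Frame correspondent (Sahlqvist): ∀x ∀y (xRy → ∃w (yRw ∧ xR²w)) — i.e. a generalized confluence (Geach) condition.
(F1): fails — w0Rw1 but no w with w1Rw and w0R²w.
(F2): ✓.
(F3): fails — wRs but no w* with sRw* and wR²w*.
(F4): ✓.

(F2), (F4)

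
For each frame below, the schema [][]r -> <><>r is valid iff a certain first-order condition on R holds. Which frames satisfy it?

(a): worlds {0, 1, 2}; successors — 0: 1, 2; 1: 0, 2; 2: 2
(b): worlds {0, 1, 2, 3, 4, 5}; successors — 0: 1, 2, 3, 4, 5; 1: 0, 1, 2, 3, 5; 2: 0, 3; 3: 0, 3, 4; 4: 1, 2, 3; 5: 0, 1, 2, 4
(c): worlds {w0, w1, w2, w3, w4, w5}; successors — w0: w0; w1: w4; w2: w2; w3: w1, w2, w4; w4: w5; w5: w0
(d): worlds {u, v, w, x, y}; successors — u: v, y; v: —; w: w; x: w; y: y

Frame correspondent (Sahlqvist): forall x exists w (x R^2 w & x R^2 w) — i.e. a generalized confluence (Geach) condition.
(a): condition met.
(b): condition met.
(c): condition met.
(d): fails — at v but no t with vR²t and vR²t.

(a), (b), (c)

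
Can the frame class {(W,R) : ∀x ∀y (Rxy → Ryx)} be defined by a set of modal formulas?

Yes — defined by r → □◇r

Yes: it is symmetry, defined by the B schema r → □◇r.
Suppose r→□◇r is valid. Take Rxy and set V(r)={x}. Then r at x, so □◇r at x, so ◇r at y, so some z with Ryz has r; z=x, i.e. Ryx.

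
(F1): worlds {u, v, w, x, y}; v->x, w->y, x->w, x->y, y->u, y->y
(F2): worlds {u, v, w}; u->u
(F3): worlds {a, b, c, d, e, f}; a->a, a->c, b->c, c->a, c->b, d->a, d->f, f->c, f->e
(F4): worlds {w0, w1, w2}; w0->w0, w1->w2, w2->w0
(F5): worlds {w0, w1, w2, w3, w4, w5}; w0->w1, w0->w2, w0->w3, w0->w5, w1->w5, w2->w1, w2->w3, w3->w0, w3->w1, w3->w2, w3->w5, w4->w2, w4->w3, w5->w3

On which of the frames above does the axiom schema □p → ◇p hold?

The schema corresponds to seriality: ∀x ∃y Rxy.
(F1): fails — world u has no successor.
(F2): fails — world v has no successor.
(F3): fails — world e has no successor.
(F4): holds.
(F5): holds.
Valid on: (F4), (F5).

(F4), (F5)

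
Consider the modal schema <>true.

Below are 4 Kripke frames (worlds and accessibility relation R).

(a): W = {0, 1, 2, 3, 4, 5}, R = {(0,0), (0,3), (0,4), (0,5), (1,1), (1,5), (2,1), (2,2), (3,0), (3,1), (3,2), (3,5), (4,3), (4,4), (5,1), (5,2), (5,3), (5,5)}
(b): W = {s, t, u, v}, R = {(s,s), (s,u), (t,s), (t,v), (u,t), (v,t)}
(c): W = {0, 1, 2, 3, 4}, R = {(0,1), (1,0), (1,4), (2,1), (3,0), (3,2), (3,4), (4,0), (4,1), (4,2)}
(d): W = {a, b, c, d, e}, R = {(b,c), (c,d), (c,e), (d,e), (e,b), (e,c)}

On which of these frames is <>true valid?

Frame correspondent (Sahlqvist): forall x exists y Rxy — i.e. seriality.
(a): satisfies the condition.
(b): satisfies the condition.
(c): satisfies the condition.
(d): fails — world a has no successor.

(a), (b), (c)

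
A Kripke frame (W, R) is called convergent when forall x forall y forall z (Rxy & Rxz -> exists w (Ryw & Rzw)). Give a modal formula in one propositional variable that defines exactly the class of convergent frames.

◇□p → □◇p

This is convergence; the standard corresponding axiom is .2: ◇□p → □◇p.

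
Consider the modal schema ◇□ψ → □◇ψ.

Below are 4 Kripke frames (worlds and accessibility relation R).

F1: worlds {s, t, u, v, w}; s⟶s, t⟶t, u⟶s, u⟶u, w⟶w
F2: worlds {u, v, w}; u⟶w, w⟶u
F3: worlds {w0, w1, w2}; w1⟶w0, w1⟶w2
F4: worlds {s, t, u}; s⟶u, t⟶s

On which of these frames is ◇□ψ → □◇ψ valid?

F1, F2

Frame correspondent (Sahlqvist): ∀x ∀y ∀z (Rxy ∧ Rxz → ∃w (Ryw ∧ Rzw)) — i.e. convergence.
F1: condition met.
F2: condition met.
F3: fails — Rw1w2 and Rw1w2 but w2 and w2 have no common successor.
F4: fails — Rsu and Rsu but u and u have no common successor.
Valid on: F1, F2.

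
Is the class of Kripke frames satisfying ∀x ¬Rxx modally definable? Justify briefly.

No — not modally definable

Modal frame validity is preserved under surjective bounded morphisms.
The 4-cycle (worlds s,t,u,v with s→t→u→v→s) is irreflexive, and the map sending every world to a single reflexive point • is a surjective bounded morphism (forth: every edge maps to (•,•); back: every world has a successor). So any modal formula valid on the 4-cycle is also valid on the reflexive point, which is not irreflexive.
So no modal formula (or set of formulas) defines exactly the irreflexive frames.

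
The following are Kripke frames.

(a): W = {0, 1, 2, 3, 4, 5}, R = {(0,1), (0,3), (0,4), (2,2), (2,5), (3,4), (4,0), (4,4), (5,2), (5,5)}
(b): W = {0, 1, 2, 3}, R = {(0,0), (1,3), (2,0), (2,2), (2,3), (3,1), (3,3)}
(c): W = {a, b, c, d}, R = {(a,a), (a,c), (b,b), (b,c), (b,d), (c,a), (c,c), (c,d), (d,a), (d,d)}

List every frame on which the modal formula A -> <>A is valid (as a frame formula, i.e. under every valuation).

This is the axiom for reflexivity; its first-order frame correspondent is forall x Rxx.
(a): fails — world 0 does not see itself.
(b): fails — world 1 does not see itself.
(c): condition met.
Valid on: (c).

(c)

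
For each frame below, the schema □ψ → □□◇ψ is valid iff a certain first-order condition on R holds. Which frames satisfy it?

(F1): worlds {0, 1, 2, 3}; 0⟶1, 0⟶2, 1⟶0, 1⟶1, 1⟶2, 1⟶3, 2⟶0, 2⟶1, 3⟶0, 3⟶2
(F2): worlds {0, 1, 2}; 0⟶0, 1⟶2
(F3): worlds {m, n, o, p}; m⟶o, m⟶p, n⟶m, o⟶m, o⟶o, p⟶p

The schema corresponds to a generalized confluence (Geach) condition: ∀x ∀z (xR²z → ∃w (xRw ∧ zRw)).
(F1): holds.
(F2): holds.
(F3): fails — nR²p but no w with nRw and pRw.

(F1), (F2)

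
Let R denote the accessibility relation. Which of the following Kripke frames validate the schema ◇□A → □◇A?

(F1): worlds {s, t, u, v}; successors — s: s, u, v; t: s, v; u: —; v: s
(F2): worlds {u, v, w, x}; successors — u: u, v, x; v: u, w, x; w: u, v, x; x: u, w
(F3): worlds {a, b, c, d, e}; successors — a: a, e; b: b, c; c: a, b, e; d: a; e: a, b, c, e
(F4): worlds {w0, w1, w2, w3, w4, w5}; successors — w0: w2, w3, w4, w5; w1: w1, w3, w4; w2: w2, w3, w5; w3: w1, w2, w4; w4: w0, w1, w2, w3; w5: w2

(F2), (F4)

This is the axiom for convergence; its first-order frame correspondent is ∀x ∀y ∀z (Rxy ∧ Rxz → ∃w (Ryw ∧ Rzw)).
(F1): fails — Rsv and Rsu but v and u have no common successor.
(F2): ✓.
(F3): fails — Rcb and Rca but b and a have no common successor.
(F4): ✓.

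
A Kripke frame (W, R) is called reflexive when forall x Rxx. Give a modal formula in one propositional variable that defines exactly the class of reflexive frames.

A defining formula is □ψ → ψ (the T axiom).
Suppose □ψ→ψ is valid. At any x set V(ψ)={w : Rxw}. Then □ψ holds at x, so ψ holds at x, i.e. Rxx.

□ψ → ψ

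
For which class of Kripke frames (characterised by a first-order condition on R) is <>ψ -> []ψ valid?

partial functionality

Suppose ◇ψ→□ψ is valid. Take Rxy, Rxz and set V(ψ)={y}. Then ◇ψ at x, so □ψ at x, so ψ at z, i.e. z=y.
The converse is a direct semantic check.
So the correspondent is partial functionality.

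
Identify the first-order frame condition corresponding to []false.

Emptiness of R

This is the Ver axiom.
Its frame correspondent is emptiness of R — forall x forall y ~Rxy.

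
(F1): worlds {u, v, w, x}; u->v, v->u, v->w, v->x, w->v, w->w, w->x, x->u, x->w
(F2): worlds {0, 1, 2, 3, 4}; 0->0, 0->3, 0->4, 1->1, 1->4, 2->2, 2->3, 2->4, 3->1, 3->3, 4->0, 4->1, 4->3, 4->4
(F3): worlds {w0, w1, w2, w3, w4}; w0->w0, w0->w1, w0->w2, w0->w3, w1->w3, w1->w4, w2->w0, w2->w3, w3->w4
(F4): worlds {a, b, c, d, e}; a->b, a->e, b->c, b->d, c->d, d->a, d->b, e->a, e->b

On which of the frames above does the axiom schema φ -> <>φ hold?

(F2)

The schema corresponds to a generalized confluence (Geach) condition: forall x exists w (x = w & xRw).
(F1): fails — at u but no t with u=t and uRt.
(F2): satisfies the condition.
(F3): fails — at w1 but no w with w1=w and w1Rw.
(F4): fails — at a but no w with a=w and aRw.
Valid on: (F2).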